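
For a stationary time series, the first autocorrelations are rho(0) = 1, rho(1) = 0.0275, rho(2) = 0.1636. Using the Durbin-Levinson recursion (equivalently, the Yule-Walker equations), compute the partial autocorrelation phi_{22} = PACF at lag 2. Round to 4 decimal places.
\phi_{22} = 0.1630

The PACF at lag k is phi_{kk}, the last component of the solution
to the Yule-Walker system G_k phi = r_k where
  (G_k)_{ij} = rho(|i - j|), (r_k)_i = rho(i), i,j = 1..k.
Equivalently, Durbin-Levinson gives phi_{kk} iteratively:
  phi_{11} = rho(1)
  phi_{kk} = [rho(k) - sum_{j=1..k-1} phi_{k-1,j} rho(k-j)]
            / [1 - sum_{j=1..k-1} phi_{k-1,j} rho(j)],
  phi_{k,j} = phi_{k-1,j} - phi_{kk} phi_{k-1,k-j},  j = 1..k-1.
Step k = 1:
  phi_11 = rho(1) = 0.0275.
Step k = 2:
  phi_22 = [rho(2) - phi_11 rho(1)] / [1 - phi_11 rho(1)] = [0.1636 - (0.0275)(0.0275)] / [1 - (0.0275)(0.0275)]
         = 0.16284375 / 0.99924375 = 0.163.
Therefore phi_{22} = 0.1630.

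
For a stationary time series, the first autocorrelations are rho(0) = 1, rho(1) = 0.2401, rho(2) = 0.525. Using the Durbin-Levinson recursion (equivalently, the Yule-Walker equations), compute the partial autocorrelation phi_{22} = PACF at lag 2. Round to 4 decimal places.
\phi_{22} = 0.4959

The PACF at lag k is phi_{kk}, the last component of the solution
to the Yule-Walker system G_k phi = r_k where
  (G_k)_{ij} = rho(|i - j|), (r_k)_i = rho(i), i,j = 1..k.
Equivalently, Durbin-Levinson gives phi_{kk} iteratively:
  phi_{11} = rho(1)
  phi_{kk} = [rho(k) - sum_{j=1..k-1} phi_{k-1,j} rho(k-j)]
            / [1 - sum_{j=1..k-1} phi_{k-1,j} rho(j)],
  phi_{k,j} = phi_{k-1,j} - phi_{kk} phi_{k-1,k-j},  j = 1..k-1.
Step k = 1:
  phi_11 = rho(1) = 0.2401.
Step k = 2:
  phi_22 = [rho(2) - phi_11 rho(1)] / [1 - phi_11 rho(1)] = [0.525 - (0.2401)(0.2401)] / [1 - (0.2401)(0.2401)]
         = 0.46735199 / 0.94235199 = 0.4959.
Therefore phi_{22} = 0.4959.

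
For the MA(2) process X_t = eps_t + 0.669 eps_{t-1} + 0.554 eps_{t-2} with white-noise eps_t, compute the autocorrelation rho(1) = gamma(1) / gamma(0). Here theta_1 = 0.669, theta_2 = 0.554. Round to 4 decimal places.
\rho(1) = 0.5926

For an MA(q) process with theta_0 = 1, the autocovariance is
  gamma(k) = sigma^2 * sum_{i=0..q-k} theta_i * theta_{i+k},
and rho(k) = gamma(k) / gamma(0). Sigma^2 cancels.
  numerator   = (1)*(0.669) + (0.669)*(0.554) = 1.039626.
  denominator = (1)^2 + (0.669)^2 + (0.554)^2 = 1.754477.
  rho(1) = 1.039626 / 1.754477 = 0.5926.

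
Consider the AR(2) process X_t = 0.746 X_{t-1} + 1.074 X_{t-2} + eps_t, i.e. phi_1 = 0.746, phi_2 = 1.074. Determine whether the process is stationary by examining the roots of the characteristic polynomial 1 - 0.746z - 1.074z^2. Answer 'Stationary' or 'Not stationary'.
\text{Not stationary}

The AR(p) characteristic polynomial is P(z) = 1 - 0.746z - 1.074z^2.
Stationarity requires all roots to lie outside the unit circle, i.e. |z| > 1 for every root.
Set 1 + (-0.746) z + (-1.074) z^2 = 0, i.e. a z^2 + b z + c = 0 with a = -1.074, b = -0.746, c = 1.
Discriminant D = b^2 - 4ac = (-0.746)^2 - 4*(-1.074)*1 = 0.556516 - (-4.296) = 4.852516.
D >= 0, so the roots are real: z = (-b +/- sqrt(D)) / (2a) = (0.746 +/- 2.202843) / (-2.148).
  z_1 = (0.746 + 2.202843) / (-2.148) = -1.3728,   |z_1| = 1.3728.
  z_2 = (0.746 - 2.202843) / (-2.148) = 0.6782,   |z_2| = 0.6782.
Moduli of all roots: 1.3728, 0.6782.
All moduli strictly greater than 1? No.
Verdict: Not stationary.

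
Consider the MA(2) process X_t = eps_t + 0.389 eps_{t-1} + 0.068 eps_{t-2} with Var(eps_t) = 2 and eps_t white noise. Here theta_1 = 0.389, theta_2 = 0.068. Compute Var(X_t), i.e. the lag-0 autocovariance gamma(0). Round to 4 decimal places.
\gamma(0) = 2.3119

For an MA(q) process X_t = eps_t + sum_i theta_i eps_{t-i} with
Var(eps_t) = sigma^2, the variance is
  gamma(0) = sigma^2 * (1 + sum_i theta_i^2).
  sum_i theta_i^2 = (0.389)^2 + (0.068)^2 = 0.151321 + 0.004624 = 0.155945.
  gamma(0) = 2 * (1 + 0.155945) = 2 * 1.155945 = 2.31189, which rounds to 2.3119.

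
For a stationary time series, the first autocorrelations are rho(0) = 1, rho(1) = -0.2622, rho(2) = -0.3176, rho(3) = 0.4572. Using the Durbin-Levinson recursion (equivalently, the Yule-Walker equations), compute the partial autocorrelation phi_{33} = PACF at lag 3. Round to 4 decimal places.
\phi_{33} = 0.2991

The PACF at lag k is phi_{kk}, the last component of the solution
to the Yule-Walker system G_k phi = r_k where
  (G_k)_{ij} = rho(|i - j|), (r_k)_i = rho(i), i,j = 1..k.
Equivalently, Durbin-Levinson gives phi_{kk} iteratively:
  phi_{11} = rho(1)
  phi_{kk} = [rho(k) - sum_{j=1..k-1} phi_{k-1,j} rho(k-j)]
            / [1 - sum_{j=1..k-1} phi_{k-1,j} rho(j)],
  phi_{k,j} = phi_{k-1,j} - phi_{kk} phi_{k-1,k-j},  j = 1..k-1.
Step k = 1:
  phi_11 = rho(1) = -0.2622.
Step k = 2:
  phi_22 = [rho(2) - phi_11 rho(1)] / [1 - phi_11 rho(1)] = [-0.3176 - (-0.2622)(-0.2622)] / [1 - (-0.2622)(-0.2622)]
         = -0.38634884 / 0.93125116 = -0.414871.
  Update: phi_21 = phi_11 - phi_22 phi_11 = -0.2622 - (-0.414871)(-0.2622) = -0.370979.
Step k = 3:
  phi_33 = [rho(3) - phi_21 rho(2) - phi_22 rho(1)] / [1 - phi_21 rho(1) - phi_22 rho(2)]
    numerator   = 0.4572 - (-0.370979)(-0.3176) - (-0.414871)(-0.2622) = 0.23059793
    denominator = 1 - (-0.370979)(-0.2622) - (-0.414871)(-0.3176) = 0.77096634
  phi_33 = 0.23059793 / 0.77096634 = 0.2991.
Therefore phi_{33} = 0.2991.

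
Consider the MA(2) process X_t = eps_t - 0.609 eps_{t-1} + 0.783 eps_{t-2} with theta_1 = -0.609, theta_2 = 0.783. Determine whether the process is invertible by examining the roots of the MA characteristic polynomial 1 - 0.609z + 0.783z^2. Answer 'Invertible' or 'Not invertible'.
\text{Invertible}

The MA(q) characteristic polynomial is P(z) = 1 - 0.609z + 0.783z^2.
Invertibility requires all roots to lie outside the unit circle, i.e. |z| > 1 for every root.
Set 1 + (-0.609) z + (0.783) z^2 = 0, i.e. a z^2 + b z + c = 0 with a = 0.783, b = -0.609, c = 1.
Discriminant D = b^2 - 4ac = (-0.609)^2 - 4*(0.783)*1 = 0.370881 - (3.132) = -2.761119.
D < 0, so the roots are the complex-conjugate pair z = (-b +/- i sqrt(-D)) / (2a) = 0.3889 +/- 1.0611i.
For a conjugate pair |z|^2 = z * conj(z) = (product of roots) = c/a = 1/(0.783) = 1.277139, so |z| = sqrt(1.277139) = 1.1301 for both roots.
Moduli of all roots: 1.1301, 1.1301.
All moduli strictly greater than 1? Yes.
Verdict: Invertible.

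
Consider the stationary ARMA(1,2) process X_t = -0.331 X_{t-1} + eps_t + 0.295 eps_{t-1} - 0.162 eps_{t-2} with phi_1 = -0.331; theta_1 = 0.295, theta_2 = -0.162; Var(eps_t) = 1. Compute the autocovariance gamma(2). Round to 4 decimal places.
\gamma(2) = -0.1491

Multiply the model equation by X_{t-k} and take expectations. With theta_0 = psi_0 = 1 and psi_j the MA(infinity) weights, this gives
  gamma(k) - sum_i phi_i gamma(k-i) = c_k,
  c_k = sigma^2 * sum_{j=k..q} theta_j psi_{j-k}   (c_k = 0 for k > q),
using gamma(-m) = gamma(m).
psi-weights needed (psi_j = theta_j + sum_i phi_i psi_{j-i}):
  psi_1 = theta_1 + phi_1 = 0.295 + (-0.331) = -0.036
  psi_2 = theta_2 + phi_1 psi_1 = -0.162 + (-0.331)(-0.036) = -0.150084
Right-hand sides:
  c_0 = sigma^2 (1 + theta_1 psi_1 + theta_2 psi_2) = 1 * (1 + (0.295)(-0.036) + (-0.162)(-0.150084)) = 1 * 1.013694 = 1.013694
  c_1 = sigma^2 (theta_1 + theta_2 psi_1) = 1 * (0.295 + (-0.162)(-0.036)) = 0.300832
  c_2 = sigma^2 theta_2 = 1 * (-0.162) = -0.162
Equations for k = 0 and k = 1 (AR order 1):
  gamma(0) = phi_1 gamma(1) + c_0
  gamma(1) = phi_1 gamma(0) + c_1
Substituting the second into the first: gamma(0) (1 - phi_1^2) = c_0 + phi_1 c_1, so
  gamma(0) = (c_0 + phi_1 c_1) / (1 - phi_1^2) = (1.013694 + (-0.331)(0.300832)) / (1 - (-0.331)^2) = 0.914118 / 0.890439 = 1.026593.
  gamma(1) = phi_1 gamma(0) + c_1 = (-0.331)(1.026593) + (0.300832) = -0.03897.
For k = 2: gamma(2) = phi_1 gamma(1) + c_2
  = (-0.331)(-0.03897) + (-0.162) = -0.149101.
Therefore gamma(2) = -0.1491 (to 4 decimal places).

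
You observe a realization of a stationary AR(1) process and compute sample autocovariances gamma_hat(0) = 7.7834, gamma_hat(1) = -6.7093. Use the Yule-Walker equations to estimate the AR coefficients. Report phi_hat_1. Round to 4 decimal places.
\hat\phi_{1} = -0.8620

The Yule-Walker equations for an AR(p) process read, in matrix form,
  Gamma_p phi = r_p,   with   (Gamma_p)_{ij} = gamma(|i - j|),
                       (r_p)_i = gamma(i),   i,j = 1..p.
Substitute the sample gammas (Toeplitz matrix and right-hand side of size 1):
  Gamma_p = [[7.7834]]
  r_p     = [-6.7093]
With p = 1 this is the single equation gamma(0) phi_1 = gamma(1):
  phi_hat_1 = gamma(1) / gamma(0) = -6.7093 / 7.7834 = -0.8620.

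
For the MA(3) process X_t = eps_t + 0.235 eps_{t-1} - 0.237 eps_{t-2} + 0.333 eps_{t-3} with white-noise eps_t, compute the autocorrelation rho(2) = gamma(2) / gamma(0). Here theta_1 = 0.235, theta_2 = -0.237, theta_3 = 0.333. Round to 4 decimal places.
\rho(2) = -0.1299

For an MA(q) process with theta_0 = 1, the autocovariance is
  gamma(k) = sigma^2 * sum_{i=0..q-k} theta_i * theta_{i+k},
and rho(k) = gamma(k) / gamma(0). Sigma^2 cancels.
  numerator   = (1)*(-0.237) + (0.235)*(0.333) = -0.158745.
  denominator = (1)^2 + (0.235)^2 + (-0.237)^2 + (0.333)^2 = 1.222283.
  rho(2) = -0.158745 / 1.222283 = -0.1299.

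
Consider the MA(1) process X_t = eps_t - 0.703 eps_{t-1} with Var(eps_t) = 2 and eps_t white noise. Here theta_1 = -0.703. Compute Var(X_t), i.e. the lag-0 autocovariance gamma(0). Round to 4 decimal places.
\gamma(0) = 2.9884

For an MA(q) process X_t = eps_t + sum_i theta_i eps_{t-i} with
Var(eps_t) = sigma^2, the variance is
  gamma(0) = sigma^2 * (1 + sum_i theta_i^2).
  sum_i theta_i^2 = (-0.703)^2 = 0.494209.
  gamma(0) = 2 * (1 + 0.494209) = 2 * 1.494209 = 2.988418, which rounds to 2.9884.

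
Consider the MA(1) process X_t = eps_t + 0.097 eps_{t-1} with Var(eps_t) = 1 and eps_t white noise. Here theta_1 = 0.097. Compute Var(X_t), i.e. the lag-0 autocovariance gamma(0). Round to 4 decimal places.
\gamma(0) = 1.0094

For an MA(q) process X_t = eps_t + sum_i theta_i eps_{t-i} with
Var(eps_t) = sigma^2, the variance is
  gamma(0) = sigma^2 * (1 + sum_i theta_i^2).
  sum_i theta_i^2 = (0.097)^2 = 0.009409.
  gamma(0) = 1 * (1 + 0.009409) = 1 * 1.009409 = 1.009409, which rounds to 1.0094.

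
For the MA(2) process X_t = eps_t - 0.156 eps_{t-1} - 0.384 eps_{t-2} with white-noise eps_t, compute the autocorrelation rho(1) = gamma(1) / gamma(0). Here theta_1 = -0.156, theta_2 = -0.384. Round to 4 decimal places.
\rho(1) = -0.0820

For an MA(q) process with theta_0 = 1, the autocovariance is
  gamma(k) = sigma^2 * sum_{i=0..q-k} theta_i * theta_{i+k},
and rho(k) = gamma(k) / gamma(0). Sigma^2 cancels.
  numerator   = (1)*(-0.156) + (-0.156)*(-0.384) = -0.096096.
  denominator = (1)^2 + (-0.156)^2 + (-0.384)^2 = 1.171792.
  rho(1) = -0.096096 / 1.171792 = -0.0820.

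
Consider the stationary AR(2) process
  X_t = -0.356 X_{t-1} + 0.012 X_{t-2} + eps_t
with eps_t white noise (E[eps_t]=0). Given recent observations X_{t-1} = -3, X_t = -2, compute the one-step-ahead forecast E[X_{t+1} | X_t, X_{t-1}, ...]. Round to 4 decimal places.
E[X_{t+1} \mid \mathcal F_t] = 0.6760

For an AR(p) model X_t = c + sum_i phi_i X_{t-i} + eps_t, the
one-step-ahead conditional mean is
  E[X_{t+1} | X_t, ...] = c + sum_i phi_i X_{t+1-i}.
Substitute known values:
  E[X_{t+1} | ...] = (-0.356) * (-2) + (0.012) * (-3)
                   = 0.6760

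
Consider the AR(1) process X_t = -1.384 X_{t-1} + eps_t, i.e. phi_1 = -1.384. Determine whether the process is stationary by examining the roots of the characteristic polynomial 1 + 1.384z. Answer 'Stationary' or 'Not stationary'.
\text{Not stationary}

The AR(p) characteristic polynomial is P(z) = 1 + 1.384z.
Stationarity requires all roots to lie outside the unit circle, i.e. |z| > 1 for every root.
This is linear in z: 1 + (1.384) z = 0  =>  z = -1/(1.384) = -0.722543,  |z| = 0.722543.
Moduli of all roots: 0.7225.
All moduli strictly greater than 1? No.
Verdict: Not stationary.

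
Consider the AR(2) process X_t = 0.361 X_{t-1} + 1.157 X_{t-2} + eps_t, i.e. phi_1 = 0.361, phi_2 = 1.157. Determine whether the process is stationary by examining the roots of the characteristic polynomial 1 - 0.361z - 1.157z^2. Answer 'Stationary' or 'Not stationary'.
\text{Not stationary}

The AR(p) characteristic polynomial is P(z) = 1 - 0.361z - 1.157z^2.
Stationarity requires all roots to lie outside the unit circle, i.e. |z| > 1 for every root.
Set 1 + (-0.361) z + (-1.157) z^2 = 0, i.e. a z^2 + b z + c = 0 with a = -1.157, b = -0.361, c = 1.
Discriminant D = b^2 - 4ac = (-0.361)^2 - 4*(-1.157)*1 = 0.130321 - (-4.628) = 4.758321.
D >= 0, so the roots are real: z = (-b +/- sqrt(D)) / (2a) = (0.361 +/- 2.181358) / (-2.314).
  z_1 = (0.361 + 2.181358) / (-2.314) = -1.0987,   |z_1| = 1.0987.
  z_2 = (0.361 - 2.181358) / (-2.314) = 0.7867,   |z_2| = 0.7867.
Moduli of all roots: 1.0987, 0.7867.
All moduli strictly greater than 1? No.
Verdict: Not stationary.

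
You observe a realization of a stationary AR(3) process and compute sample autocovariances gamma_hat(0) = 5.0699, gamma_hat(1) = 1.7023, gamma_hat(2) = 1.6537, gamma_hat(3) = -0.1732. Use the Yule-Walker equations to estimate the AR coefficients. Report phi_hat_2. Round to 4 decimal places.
\hat\phi_{2} = 0.3010

The Yule-Walker equations for an AR(p) process read, in matrix form,
  Gamma_p phi = r_p,   with   (Gamma_p)_{ij} = gamma(|i - j|),
                       (r_p)_i = gamma(i),   i,j = 1..p.
Substitute the sample gammas (Toeplitz matrix and right-hand side of size 3):
  Gamma_p = [[5.0699, 1.7023, 1.6537], [1.7023, 5.0699, 1.7023], [1.6537, 1.7023, 5.0699]]
  r_p     = [1.7023, 1.6537, -0.1732]
Written out (R1..R3):
  (R1) 5.0699 phi_1 + 1.7023 phi_2 + 1.6537 phi_3 = 1.7023
  (R2) 1.7023 phi_1 + 5.0699 phi_2 + 1.7023 phi_3 = 1.6537
  (R3) 1.6537 phi_1 + 1.7023 phi_2 + 5.0699 phi_3 = -0.1732
Gaussian elimination:
  R2 <- R2 - (1.7023/5.0699) R1 = R2 - (0.335766) R1:  4.498326 phi_2 + 1.147044 phi_3 = 1.082126
  R3 <- R3 - (1.6537/5.0699) R1 = R3 - (0.32618) R1:  1.147044 phi_2 + 4.530496 phi_3 = -0.728456
  R3 <- R3 - (1.147044/4.498326) R2 = R3 - (0.254994) R2:  4.238007 phi_3 = -1.004391
Back-substitution:
  phi_hat_3 = -1.004391 / 4.238007 = -0.236996
  phi_hat_2 = (1.082126 - (1.147044)(-0.236996)) / 4.498326 = 0.300994
  phi_hat_1 = (1.7023 - (1.7023)(0.300994) - (1.6537)(-0.236996)) / 5.0699 = 0.312006
So phi_hat = [0.3120, 0.3010, -0.2370].
Therefore phi_hat_2 = 0.3010.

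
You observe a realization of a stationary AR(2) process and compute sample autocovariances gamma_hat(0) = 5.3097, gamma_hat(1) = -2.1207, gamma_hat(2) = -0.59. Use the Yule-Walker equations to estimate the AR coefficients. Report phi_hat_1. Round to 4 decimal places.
\hat\phi_{1} = -0.5280

The Yule-Walker equations for an AR(p) process read, in matrix form,
  Gamma_p phi = r_p,   with   (Gamma_p)_{ij} = gamma(|i - j|),
                       (r_p)_i = gamma(i),   i,j = 1..p.
Substitute the sample gammas (Toeplitz matrix and right-hand side of size 2):
  Gamma_p = [[5.3097, -2.1207], [-2.1207, 5.3097]]
  r_p     = [-2.1207, -0.59]
Written out:
  5.3097 phi_1 - 2.1207 phi_2 = -2.1207
  -2.1207 phi_1 + 5.3097 phi_2 = -0.59
Solve by Cramer's rule:
  det = gamma(0)^2 - gamma(1)^2 = (5.3097)^2 - (-2.1207)^2 = 28.19291409 - 4.49736849 = 23.6955456
  phi_hat_1 = [gamma(1) gamma(0) - gamma(1) gamma(2)] / det = [(-2.1207)(5.3097) - (-2.1207)(-0.59)] / 23.6955456 = -12.51149379 / 23.6955456 = -0.528
  phi_hat_2 = [gamma(0) gamma(2) - gamma(1)^2] / det = [(5.3097)(-0.59) - (-2.1207)^2] / 23.6955456 = -7.63009149 / 23.6955456 = -0.322
So phi_hat = [-0.5280, -0.3220].
Therefore phi_hat_1 = -0.5280.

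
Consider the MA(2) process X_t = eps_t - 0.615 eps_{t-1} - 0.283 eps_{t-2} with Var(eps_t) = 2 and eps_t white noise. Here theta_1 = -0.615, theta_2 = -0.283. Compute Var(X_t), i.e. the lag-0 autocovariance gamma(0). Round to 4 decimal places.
\gamma(0) = 2.9166

For an MA(q) process X_t = eps_t + sum_i theta_i eps_{t-i} with
Var(eps_t) = sigma^2, the variance is
  gamma(0) = sigma^2 * (1 + sum_i theta_i^2).
  sum_i theta_i^2 = (-0.615)^2 + (-0.283)^2 = 0.378225 + 0.080089 = 0.458314.
  gamma(0) = 2 * (1 + 0.458314) = 2 * 1.458314 = 2.916628, which rounds to 2.9166.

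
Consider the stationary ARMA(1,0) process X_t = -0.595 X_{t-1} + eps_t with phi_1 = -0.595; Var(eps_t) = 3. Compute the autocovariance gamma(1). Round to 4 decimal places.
\gamma(1) = -2.7633

Multiply the model equation by X_{t-k} and take expectations. With theta_0 = psi_0 = 1 and psi_j the MA(infinity) weights, this gives
  gamma(k) - sum_i phi_i gamma(k-i) = c_k,
  c_k = sigma^2 * sum_{j=k..q} theta_j psi_{j-k}   (c_k = 0 for k > q),
using gamma(-m) = gamma(m).
Pure AR (q = 0): c_0 = sigma^2 = 3, c_k = 0 for k >= 1.
Equations for k = 0 and k = 1 (AR order 1):
  gamma(0) = phi_1 gamma(1) + c_0
  gamma(1) = phi_1 gamma(0) + c_1
Substituting the second into the first: gamma(0) (1 - phi_1^2) = c_0 + phi_1 c_1, so
  gamma(0) = c_0 / (1 - phi_1^2) = 3 / (1 - (-0.595)^2) = 3 / 0.645975 = 4.644143.
  gamma(1) = phi_1 gamma(0) = (-0.595)(4.644143) = -2.763265.
Therefore gamma(1) = -2.7633 (to 4 decimal places).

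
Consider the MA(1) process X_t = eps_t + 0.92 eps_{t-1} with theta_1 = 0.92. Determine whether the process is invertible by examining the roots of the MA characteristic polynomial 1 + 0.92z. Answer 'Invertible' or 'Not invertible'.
\text{Invertible}

The MA(q) characteristic polynomial is P(z) = 1 + 0.92z.
Invertibility requires all roots to lie outside the unit circle, i.e. |z| > 1 for every root.
This is linear in z: 1 + (0.92) z = 0  =>  z = -1/(0.92) = -1.086957,  |z| = 1.086957.
Moduli of all roots: 1.0870.
All moduli strictly greater than 1? Yes.
Verdict: Invertible.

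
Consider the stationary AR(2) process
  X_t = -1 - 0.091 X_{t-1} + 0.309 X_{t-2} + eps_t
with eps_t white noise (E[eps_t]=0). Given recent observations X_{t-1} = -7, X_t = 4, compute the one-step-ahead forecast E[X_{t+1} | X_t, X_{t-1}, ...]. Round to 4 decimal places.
E[X_{t+1} \mid \mathcal F_t] = -3.5270

For an AR(p) model X_t = c + sum_i phi_i X_{t-i} + eps_t, the
one-step-ahead conditional mean is
  E[X_{t+1} | X_t, ...] = c + sum_i phi_i X_{t+1-i}.
Substitute known values:
  E[X_{t+1} | ...] = -1 + (-0.091) * (4) + (0.309) * (-7)
                   = -3.5270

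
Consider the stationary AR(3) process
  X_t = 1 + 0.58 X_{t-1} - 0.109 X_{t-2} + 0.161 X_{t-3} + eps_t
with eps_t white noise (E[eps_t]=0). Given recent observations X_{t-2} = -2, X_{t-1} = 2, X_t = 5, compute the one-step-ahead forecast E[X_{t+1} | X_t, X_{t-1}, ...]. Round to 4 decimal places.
E[X_{t+1} \mid \mathcal F_t] = 3.3600

For an AR(p) model X_t = c + sum_i phi_i X_{t-i} + eps_t, the
one-step-ahead conditional mean is
  E[X_{t+1} | X_t, ...] = c + sum_i phi_i X_{t+1-i}.
Substitute known values:
  E[X_{t+1} | ...] = 1 + (0.58) * (5) + (-0.109) * (2) + (0.161) * (-2)
                   = 3.3600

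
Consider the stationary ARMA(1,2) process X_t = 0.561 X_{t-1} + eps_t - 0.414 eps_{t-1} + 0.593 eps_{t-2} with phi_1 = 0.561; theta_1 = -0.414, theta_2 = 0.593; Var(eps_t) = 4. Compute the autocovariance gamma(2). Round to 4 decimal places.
\gamma(2) = 3.7628

Multiply the model equation by X_{t-k} and take expectations. With theta_0 = psi_0 = 1 and psi_j the MA(infinity) weights, this gives
  gamma(k) - sum_i phi_i gamma(k-i) = c_k,
  c_k = sigma^2 * sum_{j=k..q} theta_j psi_{j-k}   (c_k = 0 for k > q),
using gamma(-m) = gamma(m).
psi-weights needed (psi_j = theta_j + sum_i phi_i psi_{j-i}):
  psi_1 = theta_1 + phi_1 = -0.414 + (0.561) = 0.147
  psi_2 = theta_2 + phi_1 psi_1 = 0.593 + (0.561)(0.147) = 0.675467
Right-hand sides:
  c_0 = sigma^2 (1 + theta_1 psi_1 + theta_2 psi_2) = 4 * (1 + (-0.414)(0.147) + (0.593)(0.675467)) = 4 * 1.339694 = 5.358776
  c_1 = sigma^2 (theta_1 + theta_2 psi_1) = 4 * (-0.414 + (0.593)(0.147)) = -1.307316
  c_2 = sigma^2 theta_2 = 4 * (0.593) = 2.372
Equations for k = 0 and k = 1 (AR order 1):
  gamma(0) = phi_1 gamma(1) + c_0
  gamma(1) = phi_1 gamma(0) + c_1
Substituting the second into the first: gamma(0) (1 - phi_1^2) = c_0 + phi_1 c_1, so
  gamma(0) = (c_0 + phi_1 c_1) / (1 - phi_1^2) = (5.358776 + (0.561)(-1.307316)) / (1 - (0.561)^2) = 4.625371 / 0.685279 = 6.749618.
  gamma(1) = phi_1 gamma(0) + c_1 = (0.561)(6.749618) + (-1.307316) = 2.47922.
For k = 2: gamma(2) = phi_1 gamma(1) + c_2
  = (0.561)(2.47922) + (2.372) = 3.762842.
Therefore gamma(2) = 3.7628 (to 4 decimal places).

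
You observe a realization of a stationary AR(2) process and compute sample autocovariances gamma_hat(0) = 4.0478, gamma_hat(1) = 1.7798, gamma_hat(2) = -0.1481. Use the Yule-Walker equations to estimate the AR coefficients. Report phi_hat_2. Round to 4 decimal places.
\hat\phi_{2} = -0.2850

The Yule-Walker equations for an AR(p) process read, in matrix form,
  Gamma_p phi = r_p,   with   (Gamma_p)_{ij} = gamma(|i - j|),
                       (r_p)_i = gamma(i),   i,j = 1..p.
Substitute the sample gammas (Toeplitz matrix and right-hand side of size 2):
  Gamma_p = [[4.0478, 1.7798], [1.7798, 4.0478]]
  r_p     = [1.7798, -0.1481]
Written out:
  4.0478 phi_1 + 1.7798 phi_2 = 1.7798
  1.7798 phi_1 + 4.0478 phi_2 = -0.1481
Solve by Cramer's rule:
  det = gamma(0)^2 - gamma(1)^2 = (4.0478)^2 - (1.7798)^2 = 16.38468484 - 3.16768804 = 13.2169968
  phi_hat_1 = [gamma(1) gamma(0) - gamma(1) gamma(2)] / det = [(1.7798)(4.0478) - (1.7798)(-0.1481)] / 13.2169968 = 7.46786282 / 13.2169968 = 0.565
  phi_hat_2 = [gamma(0) gamma(2) - gamma(1)^2] / det = [(4.0478)(-0.1481) - (1.7798)^2] / 13.2169968 = -3.76716722 / 13.2169968 = -0.285
So phi_hat = [0.5650, -0.2850].
Therefore phi_hat_2 = -0.2850.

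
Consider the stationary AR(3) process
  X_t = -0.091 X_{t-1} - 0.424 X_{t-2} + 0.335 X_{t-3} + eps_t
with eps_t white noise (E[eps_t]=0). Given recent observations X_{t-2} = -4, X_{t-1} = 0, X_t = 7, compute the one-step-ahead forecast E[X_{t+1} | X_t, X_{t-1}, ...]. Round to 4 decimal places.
E[X_{t+1} \mid \mathcal F_t] = -1.9770

For an AR(p) model X_t = c + sum_i phi_i X_{t-i} + eps_t, the
one-step-ahead conditional mean is
  E[X_{t+1} | X_t, ...] = c + sum_i phi_i X_{t+1-i}.
Substitute known values:
  E[X_{t+1} | ...] = (-0.091) * (7) + (-0.424) * (0) + (0.335) * (-4)
                   = -1.9770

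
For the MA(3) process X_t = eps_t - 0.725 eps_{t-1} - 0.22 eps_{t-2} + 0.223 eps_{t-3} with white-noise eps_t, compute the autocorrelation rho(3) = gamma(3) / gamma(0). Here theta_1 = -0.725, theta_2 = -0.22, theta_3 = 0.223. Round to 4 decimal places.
\rho(3) = 0.1373

For an MA(q) process with theta_0 = 1, the autocovariance is
  gamma(k) = sigma^2 * sum_{i=0..q-k} theta_i * theta_{i+k},
and rho(k) = gamma(k) / gamma(0). Sigma^2 cancels.
  numerator   = (1)*(0.223) = 0.223.
  denominator = (1)^2 + (-0.725)^2 + (-0.22)^2 + (0.223)^2 = 1.623754.
  rho(3) = 0.223 / 1.623754 = 0.1373.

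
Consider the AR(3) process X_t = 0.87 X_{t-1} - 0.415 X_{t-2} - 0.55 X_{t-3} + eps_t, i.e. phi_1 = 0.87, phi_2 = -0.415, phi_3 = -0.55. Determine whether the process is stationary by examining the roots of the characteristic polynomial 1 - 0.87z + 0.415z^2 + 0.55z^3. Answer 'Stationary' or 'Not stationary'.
\text{Not stationary}

The AR(p) characteristic polynomial is P(z) = 1 - 0.87z + 0.415z^2 + 0.55z^3.
Stationarity requires all roots to lie outside the unit circle, i.e. |z| > 1 for every root.
Degree 3: look for a simple real root z0 first, then factor out (1 - z/z0) and solve the remaining quadratic.
Testing z0 = -2: P(-2) = 1 + (-0.87)(-2) + (0.415)(-2)^2 + (0.55)(-2)^3
  = 1 + (1.74) + (1.66) + (-4.4) = 0.  So z_0 = -2 is a root, |z_0| = 2.
Divide out the factor (1 + 0.5 z) = (1 - z/z0) (since 1/z0 = -0.5):
  P(z) = (1 + 0.5 z)(1 + (-1.37) z + (1.1) z^2)
  [check: z-coef -1.37 - (-0.5) = -0.87; z^2-coef 1.1 - (-0.5)(-1.37) = 0.415; z^3-coef -(-0.5)(1.1) = 0.55.]
Remaining roots from the quadratic factor 1 + (-1.37) z + (1.1) z^2:
  Set 1 + (-1.37) z + (1.1) z^2 = 0, i.e. a z^2 + b z + c = 0 with a = 1.1, b = -1.37, c = 1.
  Discriminant D = b^2 - 4ac = (-1.37)^2 - 4*(1.1)*1 = 1.8769 - (4.4) = -2.5231.
  D < 0, so the roots are the complex-conjugate pair z = (-b +/- i sqrt(-D)) / (2a) = 0.6227 +/- 0.722i.
  For a conjugate pair |z|^2 = z * conj(z) = (product of roots) = c/a = 1/(1.1) = 0.909091, so |z| = sqrt(0.909091) = 0.9535 for both roots.
Moduli of all roots: 2.0000, 0.9535, 0.9535.
All moduli strictly greater than 1? No.
Verdict: Not stationary.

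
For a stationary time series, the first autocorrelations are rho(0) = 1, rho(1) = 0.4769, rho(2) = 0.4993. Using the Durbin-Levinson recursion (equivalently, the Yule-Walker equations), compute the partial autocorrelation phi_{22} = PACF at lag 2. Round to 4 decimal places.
\phi_{22} = 0.3519

The PACF at lag k is phi_{kk}, the last component of the solution
to the Yule-Walker system G_k phi = r_k where
  (G_k)_{ij} = rho(|i - j|), (r_k)_i = rho(i), i,j = 1..k.
Equivalently, Durbin-Levinson gives phi_{kk} iteratively:
  phi_{11} = rho(1)
  phi_{kk} = [rho(k) - sum_{j=1..k-1} phi_{k-1,j} rho(k-j)]
            / [1 - sum_{j=1..k-1} phi_{k-1,j} rho(j)],
  phi_{k,j} = phi_{k-1,j} - phi_{kk} phi_{k-1,k-j},  j = 1..k-1.
Step k = 1:
  phi_11 = rho(1) = 0.4769.
Step k = 2:
  phi_22 = [rho(2) - phi_11 rho(1)] / [1 - phi_11 rho(1)] = [0.4993 - (0.4769)(0.4769)] / [1 - (0.4769)(0.4769)]
         = 0.27186639 / 0.77256639 = 0.3519.
Therefore phi_{22} = 0.3519.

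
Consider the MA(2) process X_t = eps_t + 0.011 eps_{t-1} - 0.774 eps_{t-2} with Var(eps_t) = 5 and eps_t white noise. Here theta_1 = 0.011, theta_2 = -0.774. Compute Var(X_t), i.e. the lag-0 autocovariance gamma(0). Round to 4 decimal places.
\gamma(0) = 7.9960

For an MA(q) process X_t = eps_t + sum_i theta_i eps_{t-i} with
Var(eps_t) = sigma^2, the variance is
  gamma(0) = sigma^2 * (1 + sum_i theta_i^2).
  sum_i theta_i^2 = (0.011)^2 + (-0.774)^2 = 0.000121 + 0.599076 = 0.599197.
  gamma(0) = 5 * (1 + 0.599197) = 5 * 1.599197 = 7.995985, which rounds to 7.9960.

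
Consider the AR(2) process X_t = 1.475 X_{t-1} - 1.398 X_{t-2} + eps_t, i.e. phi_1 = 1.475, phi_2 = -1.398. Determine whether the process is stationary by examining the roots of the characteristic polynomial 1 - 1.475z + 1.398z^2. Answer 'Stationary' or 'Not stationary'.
\text{Not stationary}

The AR(p) characteristic polynomial is P(z) = 1 - 1.475z + 1.398z^2.
Stationarity requires all roots to lie outside the unit circle, i.e. |z| > 1 for every root.
Set 1 + (-1.475) z + (1.398) z^2 = 0, i.e. a z^2 + b z + c = 0 with a = 1.398, b = -1.475, c = 1.
Discriminant D = b^2 - 4ac = (-1.475)^2 - 4*(1.398)*1 = 2.175625 - (5.592) = -3.416375.
D < 0, so the roots are the complex-conjugate pair z = (-b +/- i sqrt(-D)) / (2a) = 0.5275 +/- 0.6611i.
For a conjugate pair |z|^2 = z * conj(z) = (product of roots) = c/a = 1/(1.398) = 0.715308, so |z| = sqrt(0.715308) = 0.8458 for both roots.
Moduli of all roots: 0.8458, 0.8458.
All moduli strictly greater than 1? No.
Verdict: Not stationary.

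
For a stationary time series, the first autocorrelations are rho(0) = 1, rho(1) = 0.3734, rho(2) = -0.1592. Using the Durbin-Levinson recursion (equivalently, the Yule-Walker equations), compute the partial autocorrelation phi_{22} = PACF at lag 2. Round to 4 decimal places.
\phi_{22} = -0.3470

The PACF at lag k is phi_{kk}, the last component of the solution
to the Yule-Walker system G_k phi = r_k where
  (G_k)_{ij} = rho(|i - j|), (r_k)_i = rho(i), i,j = 1..k.
Equivalently, Durbin-Levinson gives phi_{kk} iteratively:
  phi_{11} = rho(1)
  phi_{kk} = [rho(k) - sum_{j=1..k-1} phi_{k-1,j} rho(k-j)]
            / [1 - sum_{j=1..k-1} phi_{k-1,j} rho(j)],
  phi_{k,j} = phi_{k-1,j} - phi_{kk} phi_{k-1,k-j},  j = 1..k-1.
Step k = 1:
  phi_11 = rho(1) = 0.3734.
Step k = 2:
  phi_22 = [rho(2) - phi_11 rho(1)] / [1 - phi_11 rho(1)] = [-0.1592 - (0.3734)(0.3734)] / [1 - (0.3734)(0.3734)]
         = -0.29862756 / 0.86057244 = -0.347.
Therefore phi_{22} = -0.3470.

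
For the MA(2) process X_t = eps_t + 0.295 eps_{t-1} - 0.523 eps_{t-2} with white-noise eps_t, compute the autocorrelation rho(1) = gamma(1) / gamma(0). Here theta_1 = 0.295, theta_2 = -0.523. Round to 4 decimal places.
\rho(1) = 0.1034

For an MA(q) process with theta_0 = 1, the autocovariance is
  gamma(k) = sigma^2 * sum_{i=0..q-k} theta_i * theta_{i+k},
and rho(k) = gamma(k) / gamma(0). Sigma^2 cancels.
  numerator   = (1)*(0.295) + (0.295)*(-0.523) = 0.140715.
  denominator = (1)^2 + (0.295)^2 + (-0.523)^2 = 1.360554.
  rho(1) = 0.140715 / 1.360554 = 0.1034.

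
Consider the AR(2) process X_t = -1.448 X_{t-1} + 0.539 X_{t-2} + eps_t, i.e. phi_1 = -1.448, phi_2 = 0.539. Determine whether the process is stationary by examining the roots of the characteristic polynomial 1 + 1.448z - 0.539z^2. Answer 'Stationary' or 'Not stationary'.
\text{Not stationary}

The AR(p) characteristic polynomial is P(z) = 1 + 1.448z - 0.539z^2.
Stationarity requires all roots to lie outside the unit circle, i.e. |z| > 1 for every root.
Set 1 + (1.448) z + (-0.539) z^2 = 0, i.e. a z^2 + b z + c = 0 with a = -0.539, b = 1.448, c = 1.
Discriminant D = b^2 - 4ac = (1.448)^2 - 4*(-0.539)*1 = 2.096704 - (-2.156) = 4.252704.
D >= 0, so the roots are real: z = (-b +/- sqrt(D)) / (2a) = (-1.448 +/- 2.062209) / (-1.078).
  z_1 = (-1.448 + 2.062209) / (-1.078) = -0.5698,   |z_1| = 0.5698.
  z_2 = (-1.448 - 2.062209) / (-1.078) = 3.2562,   |z_2| = 3.2562.
Moduli of all roots: 0.5698, 3.2562.
All moduli strictly greater than 1? No.
Verdict: Not stationary.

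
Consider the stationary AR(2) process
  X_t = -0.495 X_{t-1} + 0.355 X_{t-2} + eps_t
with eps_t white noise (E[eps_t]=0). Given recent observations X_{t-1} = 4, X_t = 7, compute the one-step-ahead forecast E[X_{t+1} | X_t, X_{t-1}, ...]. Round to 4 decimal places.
E[X_{t+1} \mid \mathcal F_t] = -2.0450

For an AR(p) model X_t = c + sum_i phi_i X_{t-i} + eps_t, the
one-step-ahead conditional mean is
  E[X_{t+1} | X_t, ...] = c + sum_i phi_i X_{t+1-i}.
Substitute known values:
  E[X_{t+1} | ...] = (-0.495) * (7) + (0.355) * (4)
                   = -2.0450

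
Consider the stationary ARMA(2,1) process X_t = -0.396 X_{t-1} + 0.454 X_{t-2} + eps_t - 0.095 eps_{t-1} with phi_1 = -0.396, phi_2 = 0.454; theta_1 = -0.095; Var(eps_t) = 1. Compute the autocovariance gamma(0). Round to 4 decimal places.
\gamma(0) = 3.0478

Multiply the model equation by X_{t-k} and take expectations. With theta_0 = psi_0 = 1 and psi_j the MA(infinity) weights, this gives
  gamma(k) - sum_i phi_i gamma(k-i) = c_k,
  c_k = sigma^2 * sum_{j=k..q} theta_j psi_{j-k}   (c_k = 0 for k > q),
using gamma(-m) = gamma(m).
psi-weights needed (psi_j = theta_j + sum_i phi_i psi_{j-i}):
  psi_1 = theta_1 + phi_1 = -0.095 + (-0.396) = -0.491
Right-hand sides:
  c_0 = sigma^2 (1 + theta_1 psi_1) = 1 * (1 + (-0.095)(-0.491)) = 1 * 1.046645 = 1.046645
  c_1 = sigma^2 theta_1 = 1 * (-0.095) = -0.095
  c_2 = 0
Equations for k = 0, 1, 2 (AR order 2, c_2 = 0):
  (E0) gamma(0) = phi_1 gamma(1) + phi_2 gamma(2) + c_0
  (E1) gamma(1) = phi_1 gamma(0) + phi_2 gamma(1) + c_1
  (E2) gamma(2) = phi_1 gamma(1) + phi_2 gamma(0)
From (E1): gamma(1) = A gamma(0) + B with
  A = phi_1 / (1 - phi_2) = -0.396 / 0.546 = -0.725275,   B = c_1 / (1 - phi_2) = -0.095 / 0.546 = -0.173993.
Insert (E2) into (E0): gamma(0) (1 - phi_2^2) = phi_1 (1 + phi_2) gamma(1) + c_0.
  phi_1 (1 + phi_2) = (-0.396)(1.454) = -0.575784,   1 - phi_2^2 = 0.793884.
Replace gamma(1) by A gamma(0) + B and collect gamma(0):
  gamma(0) [0.793884 - (-0.575784)(-0.725275)] = (-0.575784)(-0.173993) + 1.046645
  gamma(0) * 0.376282 = 1.146827
  gamma(0) = 1.146827 / 0.376282 = 3.047783.
Therefore gamma(0) = 3.0478 (to 4 decimal places).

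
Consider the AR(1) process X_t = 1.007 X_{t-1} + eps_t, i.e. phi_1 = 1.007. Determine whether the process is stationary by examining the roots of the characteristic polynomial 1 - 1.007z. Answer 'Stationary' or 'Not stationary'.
\text{Not stationary}

The AR(p) characteristic polynomial is P(z) = 1 - 1.007z.
Stationarity requires all roots to lie outside the unit circle, i.e. |z| > 1 for every root.
This is linear in z: 1 + (-1.007) z = 0  =>  z = -1/(-1.007) = 0.993049,  |z| = 0.993049.
Moduli of all roots: 0.9930.
All moduli strictly greater than 1? No.
Verdict: Not stationary.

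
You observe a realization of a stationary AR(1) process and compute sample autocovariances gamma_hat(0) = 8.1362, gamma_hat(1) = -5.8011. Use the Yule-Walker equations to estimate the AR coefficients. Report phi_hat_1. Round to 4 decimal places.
\hat\phi_{1} = -0.7130

The Yule-Walker equations for an AR(p) process read, in matrix form,
  Gamma_p phi = r_p,   with   (Gamma_p)_{ij} = gamma(|i - j|),
                       (r_p)_i = gamma(i),   i,j = 1..p.
Substitute the sample gammas (Toeplitz matrix and right-hand side of size 1):
  Gamma_p = [[8.1362]]
  r_p     = [-5.8011]
With p = 1 this is the single equation gamma(0) phi_1 = gamma(1):
  phi_hat_1 = gamma(1) / gamma(0) = -5.8011 / 8.1362 = -0.7130.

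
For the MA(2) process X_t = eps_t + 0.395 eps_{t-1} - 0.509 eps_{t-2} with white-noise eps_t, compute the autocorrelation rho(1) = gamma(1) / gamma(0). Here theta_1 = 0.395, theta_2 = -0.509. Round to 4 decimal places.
\rho(1) = 0.1371

For an MA(q) process with theta_0 = 1, the autocovariance is
  gamma(k) = sigma^2 * sum_{i=0..q-k} theta_i * theta_{i+k},
and rho(k) = gamma(k) / gamma(0). Sigma^2 cancels.
  numerator   = (1)*(0.395) + (0.395)*(-0.509) = 0.193945.
  denominator = (1)^2 + (0.395)^2 + (-0.509)^2 = 1.415106.
  rho(1) = 0.193945 / 1.415106 = 0.1371.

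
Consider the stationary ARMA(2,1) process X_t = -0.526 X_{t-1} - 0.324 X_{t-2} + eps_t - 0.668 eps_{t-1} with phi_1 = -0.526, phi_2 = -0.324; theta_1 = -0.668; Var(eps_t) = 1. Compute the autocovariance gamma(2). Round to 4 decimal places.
\gamma(2) = -0.0363

Multiply the model equation by X_{t-k} and take expectations. With theta_0 = psi_0 = 1 and psi_j the MA(infinity) weights, this gives
  gamma(k) - sum_i phi_i gamma(k-i) = c_k,
  c_k = sigma^2 * sum_{j=k..q} theta_j psi_{j-k}   (c_k = 0 for k > q),
using gamma(-m) = gamma(m).
psi-weights needed (psi_j = theta_j + sum_i phi_i psi_{j-i}):
  psi_1 = theta_1 + phi_1 = -0.668 + (-0.526) = -1.194
Right-hand sides:
  c_0 = sigma^2 (1 + theta_1 psi_1) = 1 * (1 + (-0.668)(-1.194)) = 1 * 1.797592 = 1.797592
  c_1 = sigma^2 theta_1 = 1 * (-0.668) = -0.668
  c_2 = 0
Equations for k = 0, 1, 2 (AR order 2, c_2 = 0):
  (E0) gamma(0) = phi_1 gamma(1) + phi_2 gamma(2) + c_0
  (E1) gamma(1) = phi_1 gamma(0) + phi_2 gamma(1) + c_1
  (E2) gamma(2) = phi_1 gamma(1) + phi_2 gamma(0)
From (E1): gamma(1) = A gamma(0) + B with
  A = phi_1 / (1 - phi_2) = -0.526 / 1.324 = -0.397281,   B = c_1 / (1 - phi_2) = -0.668 / 1.324 = -0.504532.
Insert (E2) into (E0): gamma(0) (1 - phi_2^2) = phi_1 (1 + phi_2) gamma(1) + c_0.
  phi_1 (1 + phi_2) = (-0.526)(0.676) = -0.355576,   1 - phi_2^2 = 0.895024.
Replace gamma(1) by A gamma(0) + B and collect gamma(0):
  gamma(0) [0.895024 - (-0.355576)(-0.397281)] = (-0.355576)(-0.504532) + 1.797592
  gamma(0) * 0.75376 = 1.976991
  gamma(0) = 1.976991 / 0.75376 = 2.622838.
  gamma(1) = A gamma(0) + B = (-0.397281)(2.622838) + (-0.504532) = -1.546535.
  gamma(2) = phi_1 gamma(1) + phi_2 gamma(0) = (-0.526)(-1.546535) + (-0.324)(2.622838) = -0.036322.
Therefore gamma(2) = -0.0363 (to 4 decimal places).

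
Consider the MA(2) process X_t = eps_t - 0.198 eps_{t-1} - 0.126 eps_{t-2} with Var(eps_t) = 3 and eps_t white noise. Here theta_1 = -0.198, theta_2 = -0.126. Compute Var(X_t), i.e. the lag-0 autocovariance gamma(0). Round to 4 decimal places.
\gamma(0) = 3.1652

For an MA(q) process X_t = eps_t + sum_i theta_i eps_{t-i} with
Var(eps_t) = sigma^2, the variance is
  gamma(0) = sigma^2 * (1 + sum_i theta_i^2).
  sum_i theta_i^2 = (-0.198)^2 + (-0.126)^2 = 0.039204 + 0.015876 = 0.05508.
  gamma(0) = 3 * (1 + 0.05508) = 3 * 1.05508 = 3.16524, which rounds to 3.1652.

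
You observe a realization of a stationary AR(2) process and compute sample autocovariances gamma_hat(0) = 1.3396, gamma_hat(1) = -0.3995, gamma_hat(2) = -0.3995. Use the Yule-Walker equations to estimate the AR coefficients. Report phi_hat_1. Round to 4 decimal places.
\hat\phi_{1} = -0.4250

The Yule-Walker equations for an AR(p) process read, in matrix form,
  Gamma_p phi = r_p,   with   (Gamma_p)_{ij} = gamma(|i - j|),
                       (r_p)_i = gamma(i),   i,j = 1..p.
Substitute the sample gammas (Toeplitz matrix and right-hand side of size 2):
  Gamma_p = [[1.3396, -0.3995], [-0.3995, 1.3396]]
  r_p     = [-0.3995, -0.3995]
Written out:
  1.3396 phi_1 - 0.3995 phi_2 = -0.3995
  -0.3995 phi_1 + 1.3396 phi_2 = -0.3995
Solve by Cramer's rule:
  det = gamma(0)^2 - gamma(1)^2 = (1.3396)^2 - (-0.3995)^2 = 1.79452816 - 0.15960025 = 1.63492791
  phi_hat_1 = [gamma(1) gamma(0) - gamma(1) gamma(2)] / det = [(-0.3995)(1.3396) - (-0.3995)(-0.3995)] / 1.63492791 = -0.69477045 / 1.63492791 = -0.425
  phi_hat_2 = [gamma(0) gamma(2) - gamma(1)^2] / det = [(1.3396)(-0.3995) - (-0.3995)^2] / 1.63492791 = -0.69477045 / 1.63492791 = -0.425
So phi_hat = [-0.4250, -0.4250].
Therefore phi_hat_1 = -0.4250.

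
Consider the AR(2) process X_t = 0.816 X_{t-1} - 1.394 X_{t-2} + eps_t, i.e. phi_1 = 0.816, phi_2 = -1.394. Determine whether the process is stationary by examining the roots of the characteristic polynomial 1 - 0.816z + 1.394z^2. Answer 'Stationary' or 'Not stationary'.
\text{Not stationary}

The AR(p) characteristic polynomial is P(z) = 1 - 0.816z + 1.394z^2.
Stationarity requires all roots to lie outside the unit circle, i.e. |z| > 1 for every root.
Set 1 + (-0.816) z + (1.394) z^2 = 0, i.e. a z^2 + b z + c = 0 with a = 1.394, b = -0.816, c = 1.
Discriminant D = b^2 - 4ac = (-0.816)^2 - 4*(1.394)*1 = 0.665856 - (5.576) = -4.910144.
D < 0, so the roots are the complex-conjugate pair z = (-b +/- i sqrt(-D)) / (2a) = 0.2927 +/- 0.7948i.
For a conjugate pair |z|^2 = z * conj(z) = (product of roots) = c/a = 1/(1.394) = 0.71736, so |z| = sqrt(0.71736) = 0.847 for both roots.
Moduli of all roots: 0.8470, 0.8470.
All moduli strictly greater than 1? No.
Verdict: Not stationary.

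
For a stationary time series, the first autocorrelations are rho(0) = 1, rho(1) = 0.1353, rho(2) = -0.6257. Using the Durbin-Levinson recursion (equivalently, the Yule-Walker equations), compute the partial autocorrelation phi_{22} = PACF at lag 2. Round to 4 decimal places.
\phi_{22} = -0.6560

The PACF at lag k is phi_{kk}, the last component of the solution
to the Yule-Walker system G_k phi = r_k where
  (G_k)_{ij} = rho(|i - j|), (r_k)_i = rho(i), i,j = 1..k.
Equivalently, Durbin-Levinson gives phi_{kk} iteratively:
  phi_{11} = rho(1)
  phi_{kk} = [rho(k) - sum_{j=1..k-1} phi_{k-1,j} rho(k-j)]
            / [1 - sum_{j=1..k-1} phi_{k-1,j} rho(j)],
  phi_{k,j} = phi_{k-1,j} - phi_{kk} phi_{k-1,k-j},  j = 1..k-1.
Step k = 1:
  phi_11 = rho(1) = 0.1353.
Step k = 2:
  phi_22 = [rho(2) - phi_11 rho(1)] / [1 - phi_11 rho(1)] = [-0.6257 - (0.1353)(0.1353)] / [1 - (0.1353)(0.1353)]
         = -0.64400609 / 0.98169391 = -0.656.
Therefore phi_{22} = -0.6560.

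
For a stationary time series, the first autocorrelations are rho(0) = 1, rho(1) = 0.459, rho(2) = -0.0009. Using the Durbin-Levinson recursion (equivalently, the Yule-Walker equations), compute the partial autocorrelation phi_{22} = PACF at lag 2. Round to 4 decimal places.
\phi_{22} = -0.2681

The PACF at lag k is phi_{kk}, the last component of the solution
to the Yule-Walker system G_k phi = r_k where
  (G_k)_{ij} = rho(|i - j|), (r_k)_i = rho(i), i,j = 1..k.
Equivalently, Durbin-Levinson gives phi_{kk} iteratively:
  phi_{11} = rho(1)
  phi_{kk} = [rho(k) - sum_{j=1..k-1} phi_{k-1,j} rho(k-j)]
            / [1 - sum_{j=1..k-1} phi_{k-1,j} rho(j)],
  phi_{k,j} = phi_{k-1,j} - phi_{kk} phi_{k-1,k-j},  j = 1..k-1.
Step k = 1:
  phi_11 = rho(1) = 0.459.
Step k = 2:
  phi_22 = [rho(2) - phi_11 rho(1)] / [1 - phi_11 rho(1)] = [-0.0009 - (0.459)(0.459)] / [1 - (0.459)(0.459)]
         = -0.211581 / 0.789319 = -0.2681.
Therefore phi_{22} = -0.2681.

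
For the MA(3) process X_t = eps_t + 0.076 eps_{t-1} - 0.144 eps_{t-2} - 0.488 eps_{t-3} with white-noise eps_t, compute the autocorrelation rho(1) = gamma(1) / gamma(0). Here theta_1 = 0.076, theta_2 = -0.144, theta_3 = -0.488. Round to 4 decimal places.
\rho(1) = 0.1070

For an MA(q) process with theta_0 = 1, the autocovariance is
  gamma(k) = sigma^2 * sum_{i=0..q-k} theta_i * theta_{i+k},
and rho(k) = gamma(k) / gamma(0). Sigma^2 cancels.
  numerator   = (1)*(0.076) + (0.076)*(-0.144) + (-0.144)*(-0.488) = 0.135328.
  denominator = (1)^2 + (0.076)^2 + (-0.144)^2 + (-0.488)^2 = 1.264656.
  rho(1) = 0.135328 / 1.264656 = 0.1070.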